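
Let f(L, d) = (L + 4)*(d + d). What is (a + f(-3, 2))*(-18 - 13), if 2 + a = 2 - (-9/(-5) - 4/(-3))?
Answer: -403/15 ≈ -26.867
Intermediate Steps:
f(L, d) = 2*d*(4 + L) (f(L, d) = (4 + L)*(2*d) = 2*d*(4 + L))
a = -47/15 (a = -2 + (2 - (-9/(-5) - 4/(-3))) = -2 + (2 - (-9*(-1/5) - 4*(-1/3))) = -2 + (2 - (9/5 + 4/3)) = -2 + (2 - 1*47/15) = -2 + (2 - 47/15) = -2 - 17/15 = -47/15 ≈ -3.1333)
(a + f(-3, 2))*(-18 - 13) = (-47/15 + 2*2*(4 - 3))*(-18 - 13) = (-47/15 + 2*2*1)*(-31) = (-47/15 + 4)*(-31) = (13/15)*(-31) = -403/15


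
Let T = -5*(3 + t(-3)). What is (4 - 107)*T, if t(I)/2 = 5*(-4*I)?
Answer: 63345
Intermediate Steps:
t(I) = -40*I (t(I) = 2*(5*(-4*I)) = 2*(-20*I) = -40*I)
T = -615 (T = -5*(3 - 40*(-3)) = -5*(3 + 120) = -5*123 = -615)
(4 - 107)*T = (4 - 107)*(-615) = -103*(-615) = 63345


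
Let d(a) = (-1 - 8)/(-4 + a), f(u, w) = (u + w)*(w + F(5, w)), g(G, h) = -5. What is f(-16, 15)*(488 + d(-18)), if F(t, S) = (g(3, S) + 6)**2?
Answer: -85960/11 ≈ -7814.5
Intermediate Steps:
F(t, S) = 1 (F(t, S) = (-5 + 6)**2 = 1**2 = 1)
f(u, w) = (1 + w)*(u + w) (f(u, w) = (u + w)*(w + 1) = (u + w)*(1 + w) = (1 + w)*(u + w))
d(a) = -9/(-4 + a)
f(-16, 15)*(488 + d(-18)) = (-16 + 15 + 15**2 - 16*15)*(488 - 9/(-4 - 18)) = (-16 + 15 + 225 - 240)*(488 - 9/(-22)) = -16*(488 - 9*(-1/22)) = -16*(488 + 9/22) = -16*10745/22 = -85960/11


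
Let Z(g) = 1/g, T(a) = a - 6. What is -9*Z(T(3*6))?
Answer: -¾ ≈ -0.75000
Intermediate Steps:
T(a) = -6 + a
-9*Z(T(3*6)) = -9/(-6 + 3*6) = -9/(-6 + 18) = -9/12 = -9*1/12 = -¾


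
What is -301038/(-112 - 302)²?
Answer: -50173/28566 ≈ -1.7564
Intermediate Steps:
-301038/(-112 - 302)² = -301038/((-414)²) = -301038/171396 = -301038*1/171396 = -50173/28566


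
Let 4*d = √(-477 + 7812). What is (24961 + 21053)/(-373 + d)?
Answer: -274611552/2218729 - 552168*√815/2218729 ≈ -130.87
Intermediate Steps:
d = 3*√815/4 (d = √(-477 + 7812)/4 = √7335/4 = (3*√815)/4 = 3*√815/4 ≈ 21.411)
(24961 + 21053)/(-373 + d) = (24961 + 21053)/(-373 + 3*√815/4) = 46014/(-373 + 3*√815/4)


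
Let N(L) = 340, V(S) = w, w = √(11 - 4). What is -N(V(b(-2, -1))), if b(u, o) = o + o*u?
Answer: -340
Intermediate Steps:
w = √7 ≈ 2.6458
V(S) = √7
-N(V(b(-2, -1))) = -1*340 = -340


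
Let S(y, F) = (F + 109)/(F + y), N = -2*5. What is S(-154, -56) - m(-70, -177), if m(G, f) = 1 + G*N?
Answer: -147263/210 ≈ -701.25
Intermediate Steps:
N = -10
m(G, f) = 1 - 10*G (m(G, f) = 1 + G*(-10) = 1 - 10*G)
S(y, F) = (109 + F)/(F + y)
S(-154, -56) - m(-70, -177) = (109 - 56)/(-56 - 154) - (1 - 10*(-70)) = 53/(-210) - (1 + 700) = -1/210*53 - 1*701 = -53/210 - 701 = -147263/210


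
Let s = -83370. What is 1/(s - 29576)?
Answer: -1/112946 ≈ -8.8538e-6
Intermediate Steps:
1/(s - 29576) = 1/(-83370 - 29576) = 1/(-112946) = -1/112946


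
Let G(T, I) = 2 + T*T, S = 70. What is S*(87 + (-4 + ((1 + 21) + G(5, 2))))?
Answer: 9240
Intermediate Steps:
G(T, I) = 2 + T²
S*(87 + (-4 + ((1 + 21) + G(5, 2)))) = 70*(87 + (-4 + ((1 + 21) + (2 + 5²)))) = 70*(87 + (-4 + (22 + (2 + 25)))) = 70*(87 + (-4 + (22 + 27))) = 70*(87 + (-4 + 49)) = 70*(87 + 45) = 70*132 = 9240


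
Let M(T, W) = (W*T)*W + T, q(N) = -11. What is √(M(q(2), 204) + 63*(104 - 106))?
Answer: I*√457913 ≈ 676.69*I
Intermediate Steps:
M(T, W) = T + T*W² (M(T, W) = (T*W)*W + T = T*W² + T = T + T*W²)
√(M(q(2), 204) + 63*(104 - 106)) = √(-11*(1 + 204²) + 63*(104 - 106)) = √(-11*(1 + 41616) + 63*(-2)) = √(-11*41617 - 126) = √(-457787 - 126) = √(-457913) = I*√457913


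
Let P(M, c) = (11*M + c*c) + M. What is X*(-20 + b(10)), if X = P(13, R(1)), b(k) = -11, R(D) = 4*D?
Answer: -5332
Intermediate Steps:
P(M, c) = c**2 + 12*M (P(M, c) = (11*M + c**2) + M = (c**2 + 11*M) + M = c**2 + 12*M)
X = 172 (X = (4*1)**2 + 12*13 = 4**2 + 156 = 16 + 156 = 172)
X*(-20 + b(10)) = 172*(-20 - 11) = 172*(-31) = -5332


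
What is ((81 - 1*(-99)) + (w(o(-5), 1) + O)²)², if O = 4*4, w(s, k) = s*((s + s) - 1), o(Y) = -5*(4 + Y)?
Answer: 15217801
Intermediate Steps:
o(Y) = -20 - 5*Y
w(s, k) = s*(-1 + 2*s) (w(s, k) = s*(2*s - 1) = s*(-1 + 2*s))
O = 16
((81 - 1*(-99)) + (w(o(-5), 1) + O)²)² = ((81 - 1*(-99)) + ((-20 - 5*(-5))*(-1 + 2*(-20 - 5*(-5))) + 16)²)² = ((81 + 99) + ((-20 + 25)*(-1 + 2*(-20 + 25)) + 16)²)² = (180 + (5*(-1 + 2*5) + 16)²)² = (180 + (5*(-1 + 10) + 16)²)² = (180 + (5*9 + 16)²)² = (180 + (45 + 16)²)² = (180 + 61²)² = (180 + 3721)² = 3901² = 15217801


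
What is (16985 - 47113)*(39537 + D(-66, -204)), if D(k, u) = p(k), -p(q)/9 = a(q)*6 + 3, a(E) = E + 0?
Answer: -1297733472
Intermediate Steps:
a(E) = E
p(q) = -27 - 54*q (p(q) = -9*(q*6 + 3) = -9*(6*q + 3) = -9*(3 + 6*q) = -27 - 54*q)
D(k, u) = -27 - 54*k
(16985 - 47113)*(39537 + D(-66, -204)) = (16985 - 47113)*(39537 + (-27 - 54*(-66))) = -30128*(39537 + (-27 + 3564)) = -30128*(39537 + 3537) = -30128*43074 = -1297733472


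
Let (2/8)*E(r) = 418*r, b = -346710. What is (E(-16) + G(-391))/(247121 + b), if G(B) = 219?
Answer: 26533/99589 ≈ 0.26643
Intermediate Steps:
E(r) = 1672*r (E(r) = 4*(418*r) = 1672*r)
(E(-16) + G(-391))/(247121 + b) = (1672*(-16) + 219)/(247121 - 346710) = (-26752 + 219)/(-99589) = -26533*(-1/99589) = 26533/99589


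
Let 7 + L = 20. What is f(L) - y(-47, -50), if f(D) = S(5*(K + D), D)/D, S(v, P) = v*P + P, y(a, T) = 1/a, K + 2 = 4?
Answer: 3573/47 ≈ 76.021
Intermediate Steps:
K = 2 (K = -2 + 4 = 2)
S(v, P) = P + P*v (S(v, P) = P*v + P = P + P*v)
L = 13 (L = -7 + 20 = 13)
f(D) = 11 + 5*D (f(D) = (D*(1 + 5*(2 + D)))/D = (D*(1 + (10 + 5*D)))/D = (D*(11 + 5*D))/D = 11 + 5*D)
f(L) - y(-47, -50) = (11 + 5*13) - 1/(-47) = (11 + 65) - 1*(-1/47) = 76 + 1/47 = 3573/47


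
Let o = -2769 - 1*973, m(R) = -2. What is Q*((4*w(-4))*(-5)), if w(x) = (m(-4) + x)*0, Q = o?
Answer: 0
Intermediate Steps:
o = -3742 (o = -2769 - 973 = -3742)
Q = -3742
w(x) = 0 (w(x) = (-2 + x)*0 = 0)
Q*((4*w(-4))*(-5)) = -3742*4*0*(-5) = -0*(-5) = -3742*0 = 0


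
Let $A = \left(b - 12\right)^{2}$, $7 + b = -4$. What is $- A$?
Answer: $-529$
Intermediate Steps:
$b = -11$ ($b = -7 - 4 = -11$)
$A = 529$ ($A = \left(-11 - 12\right)^{2} = \left(-23\right)^{2} = 529$)
$- A = \left(-1\right) 529 = -529$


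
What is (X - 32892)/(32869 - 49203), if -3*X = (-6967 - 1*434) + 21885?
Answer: 18860/8167 ≈ 2.3093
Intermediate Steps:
X = -4828 (X = -((-6967 - 1*434) + 21885)/3 = -((-6967 - 434) + 21885)/3 = -(-7401 + 21885)/3 = -⅓*14484 = -4828)
(X - 32892)/(32869 - 49203) = (-4828 - 32892)/(32869 - 49203) = -37720/(-16334) = -37720*(-1/16334) = 18860/8167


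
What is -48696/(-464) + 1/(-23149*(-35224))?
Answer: 2481671044385/23646610904 ≈ 104.95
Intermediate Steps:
-48696/(-464) + 1/(-23149*(-35224)) = -48696*(-1/464) - 1/23149*(-1/35224) = 6087/58 + 1/815400376 = 2481671044385/23646610904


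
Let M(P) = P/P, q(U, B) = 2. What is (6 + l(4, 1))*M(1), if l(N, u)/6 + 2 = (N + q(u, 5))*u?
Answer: 30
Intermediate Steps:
M(P) = 1
l(N, u) = -12 + 6*u*(2 + N) (l(N, u) = -12 + 6*((N + 2)*u) = -12 + 6*((2 + N)*u) = -12 + 6*(u*(2 + N)) = -12 + 6*u*(2 + N))
(6 + l(4, 1))*M(1) = (6 + (-12 + 12*1 + 6*4*1))*1 = (6 + (-12 + 12 + 24))*1 = (6 + 24)*1 = 30*1 = 30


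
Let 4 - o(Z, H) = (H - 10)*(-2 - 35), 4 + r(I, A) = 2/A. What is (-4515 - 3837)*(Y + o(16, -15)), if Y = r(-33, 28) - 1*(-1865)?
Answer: -54960336/7 ≈ -7.8515e+6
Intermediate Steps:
r(I, A) = -4 + 2/A
Y = 26055/14 (Y = (-4 + 2/28) - 1*(-1865) = (-4 + 2*(1/28)) + 1865 = (-4 + 1/14) + 1865 = -55/14 + 1865 = 26055/14 ≈ 1861.1)
o(Z, H) = -366 + 37*H (o(Z, H) = 4 - (H - 10)*(-2 - 35) = 4 - (-10 + H)*(-37) = 4 - (370 - 37*H) = 4 + (-370 + 37*H) = -366 + 37*H)
(-4515 - 3837)*(Y + o(16, -15)) = (-4515 - 3837)*(26055/14 + (-366 + 37*(-15))) = -8352*(26055/14 + (-366 - 555)) = -8352*(26055/14 - 921) = -8352*13161/14 = -54960336/7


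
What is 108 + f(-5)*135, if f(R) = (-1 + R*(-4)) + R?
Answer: 1998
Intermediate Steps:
f(R) = -1 - 3*R (f(R) = (-1 - 4*R) + R = -1 - 3*R)
108 + f(-5)*135 = 108 + (-1 - 3*(-5))*135 = 108 + (-1 + 15)*135 = 108 + 14*135 = 108 + 1890 = 1998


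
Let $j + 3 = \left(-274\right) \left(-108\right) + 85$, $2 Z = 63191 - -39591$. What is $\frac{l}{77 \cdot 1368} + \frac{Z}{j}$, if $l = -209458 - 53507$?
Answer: $- \frac{398316839}{520956744} \approx -0.76459$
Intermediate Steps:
$l = -262965$
$Z = 51391$ ($Z = \frac{63191 - -39591}{2} = \frac{63191 + 39591}{2} = \frac{1}{2} \cdot 102782 = 51391$)
$j = 29674$ ($j = -3 + \left(\left(-274\right) \left(-108\right) + 85\right) = -3 + \left(29592 + 85\right) = -3 + 29677 = 29674$)
$\frac{l}{77 \cdot 1368} + \frac{Z}{j} = - \frac{262965}{77 \cdot 1368} + \frac{51391}{29674} = - \frac{262965}{105336} + 51391 \cdot \frac{1}{29674} = \left(-262965\right) \frac{1}{105336} + \frac{51391}{29674} = - \frac{87655}{35112} + \frac{51391}{29674} = - \frac{398316839}{520956744}$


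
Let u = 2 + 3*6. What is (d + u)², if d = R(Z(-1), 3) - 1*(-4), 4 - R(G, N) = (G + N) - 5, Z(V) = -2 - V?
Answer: 961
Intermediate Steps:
R(G, N) = 9 - G - N (R(G, N) = 4 - ((G + N) - 5) = 4 - (-5 + G + N) = 4 + (5 - G - N) = 9 - G - N)
u = 20 (u = 2 + 18 = 20)
d = 11 (d = (9 - (-2 - 1*(-1)) - 1*3) - 1*(-4) = (9 - (-2 + 1) - 3) + 4 = (9 - 1*(-1) - 3) + 4 = (9 + 1 - 3) + 4 = 7 + 4 = 11)
(d + u)² = (11 + 20)² = 31² = 961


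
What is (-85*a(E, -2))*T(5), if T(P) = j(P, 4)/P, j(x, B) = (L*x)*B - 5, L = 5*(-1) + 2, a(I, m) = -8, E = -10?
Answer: -8840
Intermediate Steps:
L = -3 (L = -5 + 2 = -3)
j(x, B) = -5 - 3*B*x (j(x, B) = (-3*x)*B - 5 = -3*B*x - 5 = -5 - 3*B*x)
T(P) = (-5 - 12*P)/P (T(P) = (-5 - 3*4*P)/P = (-5 - 12*P)/P)
(-85*a(E, -2))*T(5) = (-85*(-8))*(-12 - 5/5) = 680*(-12 - 5*1/5) = 680*(-12 - 1) = 680*(-13) = -8840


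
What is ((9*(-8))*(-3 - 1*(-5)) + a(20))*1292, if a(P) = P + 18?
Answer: -136952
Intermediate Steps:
a(P) = 18 + P
((9*(-8))*(-3 - 1*(-5)) + a(20))*1292 = ((9*(-8))*(-3 - 1*(-5)) + (18 + 20))*1292 = (-72*(-3 + 5) + 38)*1292 = (-72*2 + 38)*1292 = (-144 + 38)*1292 = -106*1292 = -136952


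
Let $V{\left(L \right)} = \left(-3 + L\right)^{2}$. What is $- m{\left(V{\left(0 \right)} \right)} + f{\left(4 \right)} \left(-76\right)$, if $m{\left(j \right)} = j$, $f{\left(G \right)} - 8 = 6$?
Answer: $-1073$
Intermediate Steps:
$f{\left(G \right)} = 14$ ($f{\left(G \right)} = 8 + 6 = 14$)
$- m{\left(V{\left(0 \right)} \right)} + f{\left(4 \right)} \left(-76\right) = - \left(-3 + 0\right)^{2} + 14 \left(-76\right) = - \left(-3\right)^{2} - 1064 = \left(-1\right) 9 - 1064 = -9 - 1064 = -1073$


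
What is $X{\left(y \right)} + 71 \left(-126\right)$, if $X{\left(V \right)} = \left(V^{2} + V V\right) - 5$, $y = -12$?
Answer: $-8663$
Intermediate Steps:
$X{\left(V \right)} = -5 + 2 V^{2}$ ($X{\left(V \right)} = \left(V^{2} + V^{2}\right) - 5 = 2 V^{2} - 5 = -5 + 2 V^{2}$)
$X{\left(y \right)} + 71 \left(-126\right) = \left(-5 + 2 \left(-12\right)^{2}\right) + 71 \left(-126\right) = \left(-5 + 2 \cdot 144\right) - 8946 = \left(-5 + 288\right) - 8946 = 283 - 8946 = -8663$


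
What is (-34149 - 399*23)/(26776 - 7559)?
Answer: -43326/19217 ≈ -2.2546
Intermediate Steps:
(-34149 - 399*23)/(26776 - 7559) = (-34149 - 9177)/19217 = -43326*1/19217 = -43326/19217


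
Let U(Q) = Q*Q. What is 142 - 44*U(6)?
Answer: -1442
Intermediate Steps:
U(Q) = Q**2
142 - 44*U(6) = 142 - 44*6**2 = 142 - 44*36 = 142 - 1584 = -1442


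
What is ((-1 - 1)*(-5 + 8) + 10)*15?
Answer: 60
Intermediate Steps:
((-1 - 1)*(-5 + 8) + 10)*15 = (-2*3 + 10)*15 = (-6 + 10)*15 = 4*15 = 60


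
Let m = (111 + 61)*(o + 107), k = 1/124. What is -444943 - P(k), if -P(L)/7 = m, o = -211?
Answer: -570159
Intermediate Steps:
k = 1/124 ≈ 0.0080645
m = -17888 (m = (111 + 61)*(-211 + 107) = 172*(-104) = -17888)
P(L) = 125216 (P(L) = -7*(-17888) = 125216)
-444943 - P(k) = -444943 - 1*125216 = -444943 - 125216 = -570159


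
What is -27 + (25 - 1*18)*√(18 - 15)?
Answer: -27 + 7*√3 ≈ -14.876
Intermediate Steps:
-27 + (25 - 1*18)*√(18 - 15) = -27 + (25 - 18)*√3 = -27 + 7*√3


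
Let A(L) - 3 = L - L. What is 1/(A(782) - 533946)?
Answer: -1/533943 ≈ -1.8729e-6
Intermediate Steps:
A(L) = 3 (A(L) = 3 + (L - L) = 3 + 0 = 3)
1/(A(782) - 533946) = 1/(3 - 533946) = 1/(-533943) = -1/533943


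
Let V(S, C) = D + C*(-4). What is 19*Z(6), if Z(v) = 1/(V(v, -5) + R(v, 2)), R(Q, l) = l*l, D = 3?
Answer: 19/27 ≈ 0.70370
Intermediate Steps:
R(Q, l) = l²
V(S, C) = 3 - 4*C (V(S, C) = 3 + C*(-4) = 3 - 4*C)
Z(v) = 1/27 (Z(v) = 1/((3 - 4*(-5)) + 2²) = 1/((3 + 20) + 4) = 1/(23 + 4) = 1/27)
19*Z(6) = 19*(1/27) = 19/27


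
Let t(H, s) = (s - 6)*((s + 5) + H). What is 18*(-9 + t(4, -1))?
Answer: -1170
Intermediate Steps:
t(H, s) = (-6 + s)*(5 + H + s) (t(H, s) = (-6 + s)*((5 + s) + H) = (-6 + s)*(5 + H + s))
18*(-9 + t(4, -1)) = 18*(-9 + (-30 + (-1)² - 1*(-1) - 6*4 + 4*(-1))) = 18*(-9 + (-30 + 1 + 1 - 24 - 4)) = 18*(-9 - 56) = 18*(-65) = -1170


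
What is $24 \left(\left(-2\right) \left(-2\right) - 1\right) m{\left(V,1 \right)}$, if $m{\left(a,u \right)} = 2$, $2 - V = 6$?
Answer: $144$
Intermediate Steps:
$V = -4$ ($V = 2 - 6 = -4$)
$24 \left(\left(-2\right) \left(-2\right) - 1\right) m{\left(V,1 \right)} = 24 \left(\left(-2\right) \left(-2\right) - 1\right) 2 = 24 \left(4 - 1\right) 2 = 24 \cdot 3 \cdot 2 = 72 \cdot 2 = 144$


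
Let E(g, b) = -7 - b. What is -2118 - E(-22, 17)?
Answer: -2094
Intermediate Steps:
-2118 - E(-22, 17) = -2118 - (-7 - 1*17) = -2118 - (-7 - 17) = -2118 - 1*(-24) = -2118 + 24 = -2094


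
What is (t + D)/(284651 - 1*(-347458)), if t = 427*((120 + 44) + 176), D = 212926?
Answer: 358106/632109 ≈ 0.56653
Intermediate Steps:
t = 145180 (t = 427*(164 + 176) = 427*340 = 145180)
(t + D)/(284651 - 1*(-347458)) = (145180 + 212926)/(284651 - 1*(-347458)) = 358106/(284651 + 347458) = 358106/632109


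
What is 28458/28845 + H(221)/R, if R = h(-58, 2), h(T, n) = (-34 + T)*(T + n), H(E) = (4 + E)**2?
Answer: 178543749/16512160 ≈ 10.813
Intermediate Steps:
R = 5152 (R = (-58)**2 - 34*(-58) - 34*2 - 58*2 = 3364 + 1972 - 68 - 116 = 5152)
28458/28845 + H(221)/R = 28458/28845 + (4 + 221)**2/5152 = 28458*(1/28845) + 225**2*(1/5152) = 3162/3205 + 50625*(1/5152) = 3162/3205 + 50625/5152 = 178543749/16512160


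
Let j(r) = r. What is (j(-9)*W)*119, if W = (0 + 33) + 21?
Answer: -57834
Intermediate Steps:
W = 54 (W = 33 + 21 = 54)
(j(-9)*W)*119 = -9*54*119 = -486*119 = -57834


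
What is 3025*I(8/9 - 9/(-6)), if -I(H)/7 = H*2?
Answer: -910525/9 ≈ -1.0117e+5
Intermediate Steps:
I(H) = -14*H (I(H) = -7*H*2 = -14*H)
3025*I(8/9 - 9/(-6)) = 3025*(-14*(8/9 - 9/(-6))) = 3025*(-14*(8*(⅑) - 9*(-⅙))) = 3025*(-14*(8/9 + 3/2)) = 3025*(-14*43/18) = 3025*(-301/9) = -910525/9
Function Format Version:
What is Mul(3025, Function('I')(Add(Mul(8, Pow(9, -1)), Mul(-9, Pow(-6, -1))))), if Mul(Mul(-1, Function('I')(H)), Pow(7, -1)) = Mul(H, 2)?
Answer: Rational(-910525, 9) ≈ -1.0117e+5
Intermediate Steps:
Function('I')(H) = Mul(-14, H) (Function('I')(H) = Mul(-7, Mul(H, 2)) = Mul(-7, Mul(2, H)) = Mul(-14, H))
Mul(3025, Function('I')(Add(Mul(8, Pow(9, -1)), Mul(-9, Pow(-6, -1))))) = Mul(3025, Mul(-14, Add(Mul(8, Pow(9, -1)), Mul(-9, Pow(-6, -1))))) = Mul(3025, Mul(-14, Add(Mul(8, Rational(1, 9)), Mul(-9, Rational(-1, 6))))) = Mul(3025, Mul(-14, Add(Rational(8, 9), Rational(3, 2)))) = Mul(3025, Mul(-14, Rational(43, 18))) = Mul(3025, Rational(-301, 9)) = Rational(-910525, 9)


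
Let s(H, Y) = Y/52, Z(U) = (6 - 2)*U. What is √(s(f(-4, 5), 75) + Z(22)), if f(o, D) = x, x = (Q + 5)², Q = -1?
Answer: √60463/26 ≈ 9.4574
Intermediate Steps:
x = 16 (x = (-1 + 5)² = 4² = 16)
f(o, D) = 16
Z(U) = 4*U
s(H, Y) = Y/52 (s(H, Y) = Y*(1/52) = Y/52)
√(s(f(-4, 5), 75) + Z(22)) = √((1/52)*75 + 4*22) = √(75/52 + 88) = √(4651/52) = √60463/26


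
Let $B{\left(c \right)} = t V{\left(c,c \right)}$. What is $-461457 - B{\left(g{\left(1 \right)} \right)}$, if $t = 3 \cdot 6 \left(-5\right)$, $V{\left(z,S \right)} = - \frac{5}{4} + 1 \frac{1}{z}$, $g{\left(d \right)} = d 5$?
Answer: $- \frac{923103}{2} \approx -4.6155 \cdot 10^{5}$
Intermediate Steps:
$g{\left(d \right)} = 5 d$
$V{\left(z,S \right)} = - \frac{5}{4} + \frac{1}{z}$ ($V{\left(z,S \right)} = \left(-5\right) \frac{1}{4} + \frac{1}{z} = - \frac{5}{4} + \frac{1}{z}$)
$t = -90$ ($t = 18 \left(-5\right) = -90$)
$B{\left(c \right)} = \frac{225}{2} - \frac{90}{c}$ ($B{\left(c \right)} = - 90 \left(- \frac{5}{4} + \frac{1}{c}\right) = \frac{225}{2} - \frac{90}{c}$)
$-461457 - B{\left(g{\left(1 \right)} \right)} = -461457 - \left(\frac{225}{2} - \frac{90}{5 \cdot 1}\right) = -461457 - \left(\frac{225}{2} - \frac{90}{5}\right) = -461457 - \left(\frac{225}{2} - 18\right) = -461457 - \frac{189}{2} = - \frac{923103}{2}$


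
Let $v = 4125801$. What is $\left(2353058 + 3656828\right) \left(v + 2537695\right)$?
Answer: $40046851321456$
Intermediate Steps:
$\left(2353058 + 3656828\right) \left(v + 2537695\right) = \left(2353058 + 3656828\right) \left(4125801 + 2537695\right) = 6009886 \cdot 6663496 = 40046851321456$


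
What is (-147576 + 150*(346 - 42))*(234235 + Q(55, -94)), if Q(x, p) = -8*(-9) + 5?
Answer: -23894200512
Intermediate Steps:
Q(x, p) = 77 (Q(x, p) = 72 + 5 = 77)
(-147576 + 150*(346 - 42))*(234235 + Q(55, -94)) = (-147576 + 150*(346 - 42))*(234235 + 77) = (-147576 + 150*304)*234312 = (-147576 + 45600)*234312 = -101976*234312 = -23894200512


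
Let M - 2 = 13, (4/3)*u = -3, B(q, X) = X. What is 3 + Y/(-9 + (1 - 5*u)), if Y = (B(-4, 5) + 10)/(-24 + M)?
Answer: 97/39 ≈ 2.4872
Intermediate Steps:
u = -9/4 (u = (¾)*(-3) = -9/4 ≈ -2.2500)
M = 15 (M = 2 + 13 = 15)
Y = -5/3 (Y = (5 + 10)/(-24 + 15) = 15/(-9) = 15*(-⅑) = -5/3 ≈ -1.6667)
3 + Y/(-9 + (1 - 5*u)) = 3 - 5/(3*(-9 + (1 - 5*(-9/4)))) = 3 - 5/(3*(-9 + (1 + 45/4))) = 3 - 5/(3*(-9 + 49/4)) = 3 - 5/(3*13/4) = 3 - 5/3*4/13 = 3 - 20/39 = 97/39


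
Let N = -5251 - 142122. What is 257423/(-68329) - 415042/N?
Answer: -9577794961/10069849717 ≈ -0.95114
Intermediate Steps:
N = -147373
257423/(-68329) - 415042/N = 257423/(-68329) - 415042/(-147373) = 257423*(-1/68329) - 415042*(-1/147373) = -257423/68329 + 415042/147373 = -9577794961/10069849717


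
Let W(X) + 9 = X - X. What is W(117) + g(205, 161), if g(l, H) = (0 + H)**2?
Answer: 25912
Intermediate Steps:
W(X) = -9 (W(X) = -9 + (X - X) = -9 + 0 = -9)
g(l, H) = H**2
W(117) + g(205, 161) = -9 + 161**2 = -9 + 25921 = 25912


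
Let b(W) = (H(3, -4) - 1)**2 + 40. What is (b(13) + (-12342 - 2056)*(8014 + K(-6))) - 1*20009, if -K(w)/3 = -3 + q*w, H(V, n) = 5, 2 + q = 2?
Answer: -115535107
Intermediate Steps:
q = 0 (q = -2 + 2 = 0)
b(W) = 56 (b(W) = (5 - 1)**2 + 40 = 4**2 + 40 = 16 + 40 = 56)
K(w) = 9 (K(w) = -3*(-3 + 0*w) = -3*(-3 + 0) = -3*(-3) = 9)
(b(13) + (-12342 - 2056)*(8014 + K(-6))) - 1*20009 = (56 + (-12342 - 2056)*(8014 + 9)) - 1*20009 = (56 - 14398*8023) - 20009 = (56 - 115515154) - 20009 = -115515098 - 20009 = -115535107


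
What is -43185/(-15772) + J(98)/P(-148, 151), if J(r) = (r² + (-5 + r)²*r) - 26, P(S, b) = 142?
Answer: 6762787615/1119812 ≈ 6039.2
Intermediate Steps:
J(r) = -26 + r² + r*(-5 + r)² (J(r) = (r² + r*(-5 + r)²) - 26 = -26 + r² + r*(-5 + r)²)
-43185/(-15772) + J(98)/P(-148, 151) = -43185/(-15772) + (-26 + 98² + 98*(-5 + 98)²)/142 = -43185*(-1/15772) + (-26 + 9604 + 98*93²)*(1/142) = 43185/15772 + (-26 + 9604 + 98*8649)*(1/142) = 43185/15772 + (-26 + 9604 + 847602)*(1/142) = 43185/15772 + 857180*(1/142) = 43185/15772 + 428590/71 = 6762787615/1119812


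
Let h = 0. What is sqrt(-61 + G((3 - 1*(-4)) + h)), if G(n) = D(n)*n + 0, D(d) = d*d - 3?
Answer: 3*sqrt(29) ≈ 16.155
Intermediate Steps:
D(d) = -3 + d**2 (D(d) = d**2 - 3 = -3 + d**2)
G(n) = n*(-3 + n**2) (G(n) = (-3 + n**2)*n + 0 = n*(-3 + n**2) + 0 = n*(-3 + n**2))
sqrt(-61 + G((3 - 1*(-4)) + h)) = sqrt(-61 + ((3 - 1*(-4)) + 0)*(-3 + ((3 - 1*(-4)) + 0)**2)) = sqrt(-61 + ((3 + 4) + 0)*(-3 + ((3 + 4) + 0)**2)) = sqrt(-61 + (7 + 0)*(-3 + (7 + 0)**2)) = sqrt(-61 + 7*(-3 + 7**2)) = sqrt(-61 + 7*(-3 + 49)) = sqrt(-61 + 7*46) = sqrt(-61 + 322) = sqrt(261) = 3*sqrt(29)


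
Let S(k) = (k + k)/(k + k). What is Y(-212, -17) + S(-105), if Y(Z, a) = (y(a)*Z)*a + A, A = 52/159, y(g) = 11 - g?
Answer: 16045219/159 ≈ 1.0091e+5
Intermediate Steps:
A = 52/159 (A = 52*(1/159) = 52/159 ≈ 0.32704)
S(k) = 1 (S(k) = (2*k)/((2*k)) = (2*k)*(1/(2*k)) = 1)
Y(Z, a) = 52/159 + Z*a*(11 - a) (Y(Z, a) = ((11 - a)*Z)*a + 52/159 = (Z*(11 - a))*a + 52/159 = Z*a*(11 - a) + 52/159 = 52/159 + Z*a*(11 - a))
Y(-212, -17) + S(-105) = (52/159 - 1*(-212)*(-17)*(-11 - 17)) + 1 = (52/159 - 1*(-212)*(-17)*(-28)) + 1 = (52/159 + 100912) + 1 = 16045060/159 + 1 = 16045219/159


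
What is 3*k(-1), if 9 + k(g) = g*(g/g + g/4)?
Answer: -117/4 ≈ -29.250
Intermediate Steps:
k(g) = -9 + g*(1 + g/4) (k(g) = -9 + g*(g/g + g/4) = -9 + g*(1 + g*(1/4)) = -9 + g*(1 + g/4))
3*k(-1) = 3*(-9 - 1 + (1/4)*(-1)**2) = 3*(-9 - 1 + (1/4)*1) = 3*(-9 - 1 + 1/4) = 3*(-39/4) = -117/4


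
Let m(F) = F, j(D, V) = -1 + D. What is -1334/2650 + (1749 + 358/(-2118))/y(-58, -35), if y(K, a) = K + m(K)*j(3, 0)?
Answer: -1288410661/122076225 ≈ -10.554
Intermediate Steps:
y(K, a) = 3*K (y(K, a) = K + K*(-1 + 3) = K + K*2 = K + 2*K = 3*K)
-1334/2650 + (1749 + 358/(-2118))/y(-58, -35) = -1334/2650 + (1749 + 358/(-2118))/((3*(-58))) = -1334*1/2650 + (1749 + 358*(-1/2118))/(-174) = -667/1325 + (1749 - 179/1059)*(-1/174) = -667/1325 + (1852012/1059)*(-1/174) = -667/1325 - 926006/92133 = -1288410661/122076225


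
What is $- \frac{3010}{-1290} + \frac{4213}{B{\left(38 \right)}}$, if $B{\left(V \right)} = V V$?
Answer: $\frac{22747}{4332} \approx 5.2509$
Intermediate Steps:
$B{\left(V \right)} = V^{2}$
$- \frac{3010}{-1290} + \frac{4213}{B{\left(38 \right)}} = - \frac{3010}{-1290} + \frac{4213}{38^{2}} = \left(-3010\right) \left(- \frac{1}{1290}\right) + \frac{4213}{1444} = \frac{7}{3} + 4213 \cdot \frac{1}{1444} = \frac{7}{3} + \frac{4213}{1444} = \frac{22747}{4332}$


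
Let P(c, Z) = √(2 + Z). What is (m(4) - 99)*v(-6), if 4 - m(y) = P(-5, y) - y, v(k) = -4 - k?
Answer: -182 - 2*√6 ≈ -186.90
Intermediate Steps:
m(y) = 4 + y - √(2 + y) (m(y) = 4 - (√(2 + y) - y) = 4 + (y - √(2 + y)) = 4 + y - √(2 + y))
(m(4) - 99)*v(-6) = ((4 + 4 - √(2 + 4)) - 99)*(-4 - 1*(-6)) = ((4 + 4 - √6) - 99)*(-4 + 6) = ((8 - √6) - 99)*2 = (-91 - √6)*2 = -182 - 2*√6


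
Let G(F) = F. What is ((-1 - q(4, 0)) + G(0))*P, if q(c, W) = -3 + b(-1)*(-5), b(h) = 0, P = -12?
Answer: -24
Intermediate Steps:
q(c, W) = -3 (q(c, W) = -3 + 0*(-5) = -3 + 0 = -3)
((-1 - q(4, 0)) + G(0))*P = ((-1 - 1*(-3)) + 0)*(-12) = ((-1 + 3) + 0)*(-12) = (2 + 0)*(-12) = 2*(-12) = -24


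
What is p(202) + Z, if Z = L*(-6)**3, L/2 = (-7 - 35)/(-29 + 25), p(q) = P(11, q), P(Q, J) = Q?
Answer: -4525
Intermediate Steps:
p(q) = 11
L = 21 (L = 2*((-7 - 35)/(-29 + 25)) = 2*(-42/(-4)) = 2*(-42*(-1/4)) = 2*(21/2) = 21)
Z = -4536 (Z = 21*(-6)**3 = 21*(-216) = -4536)
p(202) + Z = 11 - 4536 = -4525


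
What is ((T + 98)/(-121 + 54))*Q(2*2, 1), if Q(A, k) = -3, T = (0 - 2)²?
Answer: 306/67 ≈ 4.5672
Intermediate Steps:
T = 4 (T = (-2)² = 4)
((T + 98)/(-121 + 54))*Q(2*2, 1) = ((4 + 98)/(-121 + 54))*(-3) = (102/(-67))*(-3) = (102*(-1/67))*(-3) = -102/67*(-3) = 306/67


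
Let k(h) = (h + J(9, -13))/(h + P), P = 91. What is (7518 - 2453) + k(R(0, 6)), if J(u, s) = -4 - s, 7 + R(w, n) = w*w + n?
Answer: 227929/45 ≈ 5065.1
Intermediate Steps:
R(w, n) = -7 + n + w² (R(w, n) = -7 + (w*w + n) = -7 + (w² + n) = -7 + (n + w²) = -7 + n + w²)
k(h) = (9 + h)/(91 + h) (k(h) = (h + (-4 - 1*(-13)))/(h + 91) = (h + (-4 + 13))/(91 + h) = (h + 9)/(91 + h) = (9 + h)/(91 + h))
(7518 - 2453) + k(R(0, 6)) = (7518 - 2453) + (9 + (-7 + 6 + 0²))/(91 + (-7 + 6 + 0²)) = 5065 + (9 + (-7 + 6 + 0))/(91 + (-7 + 6 + 0)) = 5065 + (9 - 1)/(91 - 1) = 5065 + 8/90 = 5065 + (1/90)*8 = 5065 + 4/45 = 227929/45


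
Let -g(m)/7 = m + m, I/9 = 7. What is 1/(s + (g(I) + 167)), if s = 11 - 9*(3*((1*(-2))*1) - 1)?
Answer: -1/641 ≈ -0.0015601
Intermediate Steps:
I = 63 (I = 9*7 = 63)
g(m) = -14*m (g(m) = -7*(m + m) = -14*m)
s = 74 (s = 11 - 9*(3*(-2*1) - 1) = 11 - 9*(3*(-2) - 1) = 11 - 9*(-6 - 1) = 11 - 9*(-7) = 11 + 63 = 74)
1/(s + (g(I) + 167)) = 1/(74 + (-14*63 + 167)) = 1/(74 + (-882 + 167)) = 1/(74 - 715) = 1/(-641) = -1/641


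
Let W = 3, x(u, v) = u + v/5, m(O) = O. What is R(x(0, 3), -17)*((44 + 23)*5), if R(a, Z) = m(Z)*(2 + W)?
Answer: -28475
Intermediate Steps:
x(u, v) = u + v/5
R(a, Z) = 5*Z (R(a, Z) = Z*(2 + 3) = Z*5 = 5*Z)
R(x(0, 3), -17)*((44 + 23)*5) = (5*(-17))*((44 + 23)*5) = -5695*5 = -85*335 = -28475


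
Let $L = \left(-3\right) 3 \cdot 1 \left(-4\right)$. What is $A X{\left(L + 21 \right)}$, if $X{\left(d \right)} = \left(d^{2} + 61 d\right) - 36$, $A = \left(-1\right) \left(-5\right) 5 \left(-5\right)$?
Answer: $-836250$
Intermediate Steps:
$L = 36$ ($L = \left(-9\right) 1 \left(-4\right) = \left(-9\right) \left(-4\right) = 36$)
$A = -125$ ($A = 5 \cdot 5 \left(-5\right) = 25 \left(-5\right) = -125$)
$X{\left(d \right)} = -36 + d^{2} + 61 d$
$A X{\left(L + 21 \right)} = - 125 \left(-36 + \left(36 + 21\right)^{2} + 61 \left(36 + 21\right)\right) = - 125 \left(-36 + 57^{2} + 61 \cdot 57\right) = - 125 \left(-36 + 3249 + 3477\right) = \left(-125\right) 6690 = -836250$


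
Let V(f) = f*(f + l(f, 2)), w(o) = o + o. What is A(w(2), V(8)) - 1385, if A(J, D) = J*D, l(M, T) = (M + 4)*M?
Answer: 1943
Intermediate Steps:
w(o) = 2*o
l(M, T) = M*(4 + M) (l(M, T) = (4 + M)*M = M*(4 + M))
V(f) = f*(f + f*(4 + f))
A(J, D) = D*J
A(w(2), V(8)) - 1385 = (8²*(5 + 8))*(2*2) - 1385 = (64*13)*4 - 1385 = 832*4 - 1385 = 3328 - 1385 = 1943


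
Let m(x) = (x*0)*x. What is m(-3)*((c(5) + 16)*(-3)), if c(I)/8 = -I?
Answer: 0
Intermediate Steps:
m(x) = 0 (m(x) = 0*x = 0)
c(I) = -8*I (c(I) = 8*(-I) = -8*I)
m(-3)*((c(5) + 16)*(-3)) = 0*((-8*5 + 16)*(-3)) = 0*((-40 + 16)*(-3)) = 0*(-24*(-3)) = 0*72 = 0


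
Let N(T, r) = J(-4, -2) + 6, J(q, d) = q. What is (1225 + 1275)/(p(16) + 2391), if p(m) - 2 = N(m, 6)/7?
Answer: 17500/16753 ≈ 1.0446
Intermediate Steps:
N(T, r) = 2 (N(T, r) = -4 + 6 = 2)
p(m) = 16/7 (p(m) = 2 + 2/7 = 16/7)
(1225 + 1275)/(p(16) + 2391) = (1225 + 1275)/(16/7 + 2391) = 2500/(16753/7) = 2500*(7/16753) = 17500/16753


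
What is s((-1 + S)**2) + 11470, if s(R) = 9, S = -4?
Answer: 11479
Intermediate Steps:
s((-1 + S)**2) + 11470 = 9 + 11470 = 11479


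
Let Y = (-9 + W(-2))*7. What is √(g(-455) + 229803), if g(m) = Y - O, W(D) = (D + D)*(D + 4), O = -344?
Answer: 2*√57507 ≈ 479.61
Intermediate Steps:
W(D) = 2*D*(4 + D) (W(D) = (2*D)*(4 + D) = 2*D*(4 + D))
Y = -119 (Y = (-9 + 2*(-2)*(4 - 2))*7 = (-9 + 2*(-2)*2)*7 = (-9 - 8)*7 = -17*7 = -119)
g(m) = 225 (g(m) = -119 - 1*(-344) = -119 + 344 = 225)
√(g(-455) + 229803) = √(225 + 229803) = √230028 = 2*√57507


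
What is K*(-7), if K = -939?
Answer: 6573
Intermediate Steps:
K*(-7) = -939*(-7) = 6573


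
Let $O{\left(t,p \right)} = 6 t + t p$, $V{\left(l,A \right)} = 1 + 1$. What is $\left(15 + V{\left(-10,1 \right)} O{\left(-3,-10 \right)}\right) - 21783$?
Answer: $-21744$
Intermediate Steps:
$V{\left(l,A \right)} = 2$
$O{\left(t,p \right)} = 6 t + p t$
$\left(15 + V{\left(-10,1 \right)} O{\left(-3,-10 \right)}\right) - 21783 = \left(15 + 2 \left(- 3 \left(6 - 10\right)\right)\right) - 21783 = \left(15 + 2 \left(\left(-3\right) \left(-4\right)\right)\right) - 21783 = \left(15 + 2 \cdot 12\right) - 21783 = \left(15 + 24\right) - 21783 = 39 - 21783 = -21744$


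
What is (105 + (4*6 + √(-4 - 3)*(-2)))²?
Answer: 16613 - 516*I*√7 ≈ 16613.0 - 1365.2*I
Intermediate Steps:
(105 + (4*6 + √(-4 - 3)*(-2)))² = (105 + (24 + √(-7)*(-2)))² = (105 + (24 + (I*√7)*(-2)))² = (105 + (24 - 2*I*√7))² = (129 - 2*I*√7)²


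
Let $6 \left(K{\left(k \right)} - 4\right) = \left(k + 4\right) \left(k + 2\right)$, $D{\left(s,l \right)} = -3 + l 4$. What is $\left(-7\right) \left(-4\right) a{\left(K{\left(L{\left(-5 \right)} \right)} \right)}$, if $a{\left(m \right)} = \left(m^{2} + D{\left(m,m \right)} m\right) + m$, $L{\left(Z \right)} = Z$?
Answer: $2583$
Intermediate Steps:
$D{\left(s,l \right)} = -3 + 4 l$
$K{\left(k \right)} = 4 + \frac{\left(2 + k\right) \left(4 + k\right)}{6}$ ($K{\left(k \right)} = 4 + \frac{\left(k + 4\right) \left(k + 2\right)}{6} = 4 + \frac{\left(4 + k\right) \left(2 + k\right)}{6} = 4 + \frac{\left(2 + k\right) \left(4 + k\right)}{6}$)
$a{\left(m \right)} = m + m^{2} + m \left(-3 + 4 m\right)$ ($a{\left(m \right)} = \left(m^{2} + \left(-3 + 4 m\right) m\right) + m = \left(m^{2} + m \left(-3 + 4 m\right)\right) + m = m + m^{2} + m \left(-3 + 4 m\right)$)
$\left(-7\right) \left(-4\right) a{\left(K{\left(L{\left(-5 \right)} \right)} \right)} = \left(-7\right) \left(-4\right) \left(\frac{16}{3} - 5 + \frac{\left(-5\right)^{2}}{6}\right) \left(-2 + 5 \left(\frac{16}{3} - 5 + \frac{\left(-5\right)^{2}}{6}\right)\right) = 28 \left(\frac{16}{3} - 5 + \frac{1}{6} \cdot 25\right) \left(-2 + 5 \left(\frac{16}{3} - 5 + \frac{1}{6} \cdot 25\right)\right) = 28 \left(\frac{16}{3} - 5 + \frac{25}{6}\right) \left(-2 + 5 \left(\frac{16}{3} - 5 + \frac{25}{6}\right)\right) = 28 \frac{9 \left(-2 + 5 \cdot \frac{9}{2}\right)}{2} = 28 \frac{9 \left(-2 + \frac{45}{2}\right)}{2} = 28 \cdot \frac{9}{2} \cdot \frac{41}{2} = 28 \cdot \frac{369}{4} = 2583$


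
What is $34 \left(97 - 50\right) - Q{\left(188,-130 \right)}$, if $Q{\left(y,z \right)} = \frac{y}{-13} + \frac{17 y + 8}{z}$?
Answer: $\frac{106412}{65} \approx 1637.1$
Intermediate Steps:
$Q{\left(y,z \right)} = - \frac{y}{13} + \frac{8 + 17 y}{z}$ ($Q{\left(y,z \right)} = y \left(- \frac{1}{13}\right) + \frac{8 + 17 y}{z} = - \frac{y}{13} + \frac{8 + 17 y}{z}$)
$34 \left(97 - 50\right) - Q{\left(188,-130 \right)} = 34 \left(97 - 50\right) - \frac{104 + 221 \cdot 188 - 188 \left(-130\right)}{13 \left(-130\right)} = 34 \cdot 47 - \frac{1}{13} \left(- \frac{1}{130}\right) \left(104 + 41548 + 24440\right) = 1598 - \frac{1}{13} \left(- \frac{1}{130}\right) 66092 = 1598 - - \frac{2542}{65} = 1598 + \frac{2542}{65} = \frac{106412}{65}$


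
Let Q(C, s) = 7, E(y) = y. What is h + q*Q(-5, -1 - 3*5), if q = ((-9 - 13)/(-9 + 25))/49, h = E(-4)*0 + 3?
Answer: 157/56 ≈ 2.8036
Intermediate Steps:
h = 3 (h = -4*0 + 3 = 0 + 3 = 3)
q = -11/392 (q = -22/16*(1/49) = -22*1/16*(1/49) = -11/8*1/49 = -11/392 ≈ -0.028061)
h + q*Q(-5, -1 - 3*5) = 3 - 11/392*7 = 3 - 11/56 = 157/56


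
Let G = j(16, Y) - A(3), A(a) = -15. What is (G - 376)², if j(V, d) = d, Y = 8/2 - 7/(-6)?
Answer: 4558225/36 ≈ 1.2662e+5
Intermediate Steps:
Y = 31/6 (Y = 8*(½) - 7*(-⅙) = 4 + 7/6 = 31/6 ≈ 5.1667)
G = 121/6 (G = 31/6 - 1*(-15) = 31/6 + 15 = 121/6 ≈ 20.167)
(G - 376)² = (121/6 - 376)² = (-2135/6)² = 4558225/36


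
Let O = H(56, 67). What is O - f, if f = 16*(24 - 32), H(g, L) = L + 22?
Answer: 217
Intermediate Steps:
H(g, L) = 22 + L
O = 89 (O = 22 + 67 = 89)
f = -128 (f = 16*(-8) = -128)
O - f = 89 - 1*(-128) = 89 + 128 = 217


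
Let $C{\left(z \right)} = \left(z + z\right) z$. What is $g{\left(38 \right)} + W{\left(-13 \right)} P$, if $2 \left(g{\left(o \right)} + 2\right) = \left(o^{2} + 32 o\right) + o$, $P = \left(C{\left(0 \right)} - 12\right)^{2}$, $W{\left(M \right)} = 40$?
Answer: $7107$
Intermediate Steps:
$C{\left(z \right)} = 2 z^{2}$ ($C{\left(z \right)} = 2 z z = 2 z^{2}$)
$P = 144$ ($P = \left(2 \cdot 0^{2} - 12\right)^{2} = \left(2 \cdot 0 - 12\right)^{2} = \left(0 - 12\right)^{2} = \left(-12\right)^{2} = 144$)
$g{\left(o \right)} = -2 + \frac{o^{2}}{2} + \frac{33 o}{2}$ ($g{\left(o \right)} = -2 + \frac{\left(o^{2} + 32 o\right) + o}{2} = -2 + \frac{o^{2} + 33 o}{2} = -2 + \left(\frac{o^{2}}{2} + \frac{33 o}{2}\right) = -2 + \frac{o^{2}}{2} + \frac{33 o}{2}$)
$g{\left(38 \right)} + W{\left(-13 \right)} P = \left(-2 + \frac{38^{2}}{2} + \frac{33}{2} \cdot 38\right) + 40 \cdot 144 = \left(-2 + \frac{1}{2} \cdot 1444 + 627\right) + 5760 = \left(-2 + 722 + 627\right) + 5760 = 1347 + 5760 = 7107$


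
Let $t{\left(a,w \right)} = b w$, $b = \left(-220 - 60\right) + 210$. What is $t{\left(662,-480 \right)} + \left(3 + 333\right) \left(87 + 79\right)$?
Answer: $89376$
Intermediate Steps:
$b = -70$ ($b = -280 + 210 = -70$)
$t{\left(a,w \right)} = - 70 w$
$t{\left(662,-480 \right)} + \left(3 + 333\right) \left(87 + 79\right) = \left(-70\right) \left(-480\right) + \left(3 + 333\right) \left(87 + 79\right) = 33600 + 336 \cdot 166 = 33600 + 55776 = 89376$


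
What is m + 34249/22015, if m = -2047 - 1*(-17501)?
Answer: 340254059/22015 ≈ 15456.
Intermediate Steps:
m = 15454 (m = -2047 + 17501 = 15454)
m + 34249/22015 = 15454 + 34249/22015 = 340254059/22015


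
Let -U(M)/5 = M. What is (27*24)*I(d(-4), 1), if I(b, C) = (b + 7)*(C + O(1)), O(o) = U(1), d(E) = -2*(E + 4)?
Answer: -18144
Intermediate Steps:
U(M) = -5*M
d(E) = -8 - 2*E (d(E) = -2*(4 + E) = -8 - 2*E)
O(o) = -5 (O(o) = -5*1 = -5)
I(b, C) = (-5 + C)*(7 + b) (I(b, C) = (b + 7)*(C - 5) = (7 + b)*(-5 + C) = (-5 + C)*(7 + b))
(27*24)*I(d(-4), 1) = (27*24)*(-35 - 5*(-8 - 2*(-4)) + 7*1 + 1*(-8 - 2*(-4))) = 648*(-35 - 5*(-8 + 8) + 7 + 1*(-8 + 8)) = 648*(-35 - 5*0 + 7 + 1*0) = 648*(-35 + 0 + 7 + 0) = 648*(-28) = -18144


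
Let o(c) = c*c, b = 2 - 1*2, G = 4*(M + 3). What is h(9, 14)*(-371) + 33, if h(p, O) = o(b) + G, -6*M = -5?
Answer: -16967/3 ≈ -5655.7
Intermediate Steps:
M = 5/6 (M = -1/6*(-5) = 5/6 ≈ 0.83333)
G = 46/3 (G = 4*(5/6 + 3) = 4*(23/6) = 46/3 ≈ 15.333)
b = 0 (b = 2 - 2 = 0)
o(c) = c**2
h(p, O) = 46/3 (h(p, O) = 0**2 + 46/3 = 0 + 46/3 = 46/3)
h(9, 14)*(-371) + 33 = (46/3)*(-371) + 33 = -17066/3 + 33 = -16967/3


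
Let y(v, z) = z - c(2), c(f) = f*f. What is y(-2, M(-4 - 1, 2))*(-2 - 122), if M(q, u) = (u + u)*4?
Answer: -1488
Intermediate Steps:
c(f) = f²
M(q, u) = 8*u (M(q, u) = (2*u)*4 = 8*u)
y(v, z) = -4 + z (y(v, z) = z - 1*2² = z - 1*4 = z - 4 = -4 + z)
y(-2, M(-4 - 1, 2))*(-2 - 122) = (-4 + 8*2)*(-2 - 122) = (-4 + 16)*(-124) = 12*(-124) = -1488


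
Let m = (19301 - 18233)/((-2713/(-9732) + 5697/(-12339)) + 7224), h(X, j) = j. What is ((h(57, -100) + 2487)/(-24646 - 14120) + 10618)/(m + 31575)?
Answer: 21226978839323555/63123835181984694 ≈ 0.33628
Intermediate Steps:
m = 53370288/360989885 (m = 1068/((-2713*(-1/9732) + 5697*(-1/12339)) + 7224) = 1068/((2713/9732 - 211/457) + 7224) = 1068/(-813611/4447524 + 7224) = 1068/(32128099765/4447524) = 1068*(4447524/32128099765) = 53370288/360989885 ≈ 0.14784)
((h(57, -100) + 2487)/(-24646 - 14120) + 10618)/(m + 31575) = ((-100 + 2487)/(-24646 - 14120) + 10618)/(53370288/360989885 + 31575) = (2387/(-38766) + 10618)/(11398308989163/360989885) = (2387*(-1/38766) + 10618)*(360989885/11398308989163) = (-341/5538 + 10618)*(360989885/11398308989163) = (58802143/5538)*(360989885/11398308989163) = 21226978839323555/63123835181984694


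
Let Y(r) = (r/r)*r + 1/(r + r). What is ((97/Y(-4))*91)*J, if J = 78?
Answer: -1836016/11 ≈ -1.6691e+5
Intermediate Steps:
Y(r) = r + 1/(2*r) (Y(r) = 1*r + 1/(2*r) = r + 1/(2*r))
((97/Y(-4))*91)*J = ((97/(-4 + (1/2)/(-4)))*91)*78 = ((97/(-4 + (1/2)*(-1/4)))*91)*78 = ((97/(-4 - 1/8))*91)*78 = ((97/(-33/8))*91)*78 = ((97*(-8/33))*91)*78 = -776/33*91*78 = -70616/33*78 = -1836016/11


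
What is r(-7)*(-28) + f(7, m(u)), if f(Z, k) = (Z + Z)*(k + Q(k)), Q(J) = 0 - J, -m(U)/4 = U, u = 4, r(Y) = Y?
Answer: 196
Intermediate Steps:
m(U) = -4*U
Q(J) = -J
f(Z, k) = 0 (f(Z, k) = (Z + Z)*(k - k) = (2*Z)*0 = 0)
r(-7)*(-28) + f(7, m(u)) = -7*(-28) + 0 = 196 + 0 = 196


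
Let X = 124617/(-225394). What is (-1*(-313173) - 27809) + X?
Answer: 64319208799/225394 ≈ 2.8536e+5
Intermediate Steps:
X = -124617/225394 (X = 124617*(-1/225394) = -124617/225394 ≈ -0.55289)
(-1*(-313173) - 27809) + X = (-1*(-313173) - 27809) - 124617/225394 = (313173 - 27809) - 124617/225394 = 285364 - 124617/225394 = 64319208799/225394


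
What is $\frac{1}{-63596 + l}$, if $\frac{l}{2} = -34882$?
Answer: $- \frac{1}{133360} \approx -7.4985 \cdot 10^{-6}$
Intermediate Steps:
$l = -69764$ ($l = 2 \left(-34882\right) = -69764$)
$\frac{1}{-63596 + l} = \frac{1}{-63596 - 69764} = \frac{1}{-133360} = - \frac{1}{133360}$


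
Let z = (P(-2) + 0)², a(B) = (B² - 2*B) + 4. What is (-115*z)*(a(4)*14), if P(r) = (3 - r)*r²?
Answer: -7728000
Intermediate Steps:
a(B) = 4 + B² - 2*B
P(r) = r²*(3 - r)
z = 400 (z = ((-2)²*(3 - 1*(-2)) + 0)² = (4*(3 + 2) + 0)² = (4*5 + 0)² = (20 + 0)² = 20² = 400)
(-115*z)*(a(4)*14) = (-115*400)*((4 + 4² - 2*4)*14) = -46000*(4 + 16 - 8)*14 = -552000*14 = -46000*168 = -7728000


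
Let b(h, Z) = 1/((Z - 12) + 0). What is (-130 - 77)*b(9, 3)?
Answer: 23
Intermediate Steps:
b(h, Z) = 1/(-12 + Z) (b(h, Z) = 1/((-12 + Z) + 0) = 1/(-12 + Z))
(-130 - 77)*b(9, 3) = (-130 - 77)/(-12 + 3) = -207/(-9) = -207*(-⅑) = 23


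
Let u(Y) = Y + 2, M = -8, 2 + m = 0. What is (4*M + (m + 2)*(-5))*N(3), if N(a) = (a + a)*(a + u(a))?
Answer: -1536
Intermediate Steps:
m = -2 (m = -2 + 0 = -2)
u(Y) = 2 + Y
N(a) = 2*a*(2 + 2*a) (N(a) = (a + a)*(a + (2 + a)) = (2*a)*(2 + 2*a) = 2*a*(2 + 2*a))
(4*M + (m + 2)*(-5))*N(3) = (4*(-8) + (-2 + 2)*(-5))*(4*3*(1 + 3)) = (-32 + 0*(-5))*(4*3*4) = (-32 + 0)*48 = -32*48 = -1536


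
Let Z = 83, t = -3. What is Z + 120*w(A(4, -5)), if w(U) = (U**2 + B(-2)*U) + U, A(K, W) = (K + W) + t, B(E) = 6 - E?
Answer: -2317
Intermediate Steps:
A(K, W) = -3 + K + W (A(K, W) = (K + W) - 3 = -3 + K + W)
w(U) = U**2 + 9*U (w(U) = (U**2 + (6 - 1*(-2))*U) + U = (U**2 + (6 + 2)*U) + U = (U**2 + 8*U) + U = U**2 + 9*U)
Z + 120*w(A(4, -5)) = 83 + 120*((-3 + 4 - 5)*(9 + (-3 + 4 - 5))) = 83 + 120*(-4*(9 - 4)) = 83 + 120*(-4*5) = 83 + 120*(-20) = 83 - 2400 = -2317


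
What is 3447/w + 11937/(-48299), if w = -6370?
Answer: -242525343/307664630 ≈ -0.78828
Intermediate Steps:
3447/w + 11937/(-48299) = 3447/(-6370) + 11937/(-48299) = 3447*(-1/6370) + 11937*(-1/48299) = -3447/6370 - 11937/48299 = -242525343/307664630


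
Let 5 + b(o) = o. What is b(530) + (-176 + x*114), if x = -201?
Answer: -22565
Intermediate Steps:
b(o) = -5 + o
b(530) + (-176 + x*114) = (-5 + 530) + (-176 - 201*114) = 525 + (-176 - 22914) = 525 - 23090 = -22565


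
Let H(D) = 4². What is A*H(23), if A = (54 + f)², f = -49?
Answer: 400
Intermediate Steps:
H(D) = 16
A = 25 (A = (54 - 49)² = 5² = 25)
A*H(23) = 25*16 = 400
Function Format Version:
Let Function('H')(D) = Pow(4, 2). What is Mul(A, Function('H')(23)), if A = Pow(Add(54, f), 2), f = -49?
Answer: 400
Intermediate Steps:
Function('H')(D) = 16
A = 25 (A = Pow(Add(54, -49), 2) = Pow(5, 2) = 25)
Mul(A, Function('H')(23)) = Mul(25, 16) = 400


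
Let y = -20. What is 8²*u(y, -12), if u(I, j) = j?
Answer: -768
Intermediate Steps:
8²*u(y, -12) = 8²*(-12) = 64*(-12) = -768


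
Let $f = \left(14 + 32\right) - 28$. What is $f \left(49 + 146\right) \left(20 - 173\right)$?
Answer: $-537030$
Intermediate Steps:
$f = 18$ ($f = 46 - 28 = 18$)
$f \left(49 + 146\right) \left(20 - 173\right) = 18 \left(49 + 146\right) \left(20 - 173\right) = 18 \cdot 195 \left(-153\right) = 18 \left(-29835\right) = -537030$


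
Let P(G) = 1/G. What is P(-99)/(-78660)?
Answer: 1/7787340 ≈ 1.2841e-7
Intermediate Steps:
P(-99)/(-78660) = 1/(-99*(-78660)) = -1/99*(-1/78660) = 1/7787340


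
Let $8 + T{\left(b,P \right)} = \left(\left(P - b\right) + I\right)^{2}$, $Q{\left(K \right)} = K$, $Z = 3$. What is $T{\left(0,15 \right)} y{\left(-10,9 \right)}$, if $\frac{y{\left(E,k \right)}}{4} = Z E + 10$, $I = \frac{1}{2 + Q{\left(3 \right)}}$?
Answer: $- \frac{89216}{5} \approx -17843.0$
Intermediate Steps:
$I = \frac{1}{5}$ ($I = \frac{1}{2 + 3} = \frac{1}{5} \approx 0.2$)
$y{\left(E,k \right)} = 40 + 12 E$ ($y{\left(E,k \right)} = 4 \left(3 E + 10\right) = 4 \left(10 + 3 E\right) = 40 + 12 E$)
$T{\left(b,P \right)} = -8 + \left(\frac{1}{5} + P - b\right)^{2}$ ($T{\left(b,P \right)} = -8 + \left(\left(P - b\right) + \frac{1}{5}\right)^{2} = -8 + \left(\frac{1}{5} + P - b\right)^{2}$)
$T{\left(0,15 \right)} y{\left(-10,9 \right)} = \left(-8 + \frac{\left(1 - 0 + 5 \cdot 15\right)^{2}}{25}\right) \left(40 + 12 \left(-10\right)\right) = \left(-8 + \frac{\left(1 + 0 + 75\right)^{2}}{25}\right) \left(40 - 120\right) = \left(-8 + \frac{76^{2}}{25}\right) \left(-80\right) = \left(-8 + \frac{1}{25} \cdot 5776\right) \left(-80\right) = \left(-8 + \frac{5776}{25}\right) \left(-80\right) = \frac{5576}{25} \left(-80\right) = - \frac{89216}{5}$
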